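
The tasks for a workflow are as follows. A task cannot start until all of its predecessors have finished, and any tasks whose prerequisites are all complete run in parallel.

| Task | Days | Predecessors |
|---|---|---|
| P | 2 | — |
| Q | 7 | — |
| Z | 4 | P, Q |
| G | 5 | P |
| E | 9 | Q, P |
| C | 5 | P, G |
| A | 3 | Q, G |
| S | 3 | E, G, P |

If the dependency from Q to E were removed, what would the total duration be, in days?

Original critical path: Q→E→S = 7+9+3 = 19 ⇒ 19 days.
Without Q→E, E's earliest start moves from 7 to 2.
After: P→E→S = 2+9+3 = 14 → 14 days.

14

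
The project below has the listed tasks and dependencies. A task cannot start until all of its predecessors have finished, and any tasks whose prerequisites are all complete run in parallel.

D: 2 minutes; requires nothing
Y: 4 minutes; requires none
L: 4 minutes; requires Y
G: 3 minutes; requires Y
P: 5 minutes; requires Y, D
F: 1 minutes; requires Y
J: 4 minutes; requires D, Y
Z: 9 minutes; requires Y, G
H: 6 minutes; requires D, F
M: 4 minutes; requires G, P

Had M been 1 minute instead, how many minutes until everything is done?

16

Critical path before the change: Y→G→Z = 4+3+9 = 16 giving 16 minutes.
M is off the critical path — its longest chain is 13 minutes, giving 3 of slack.
No other chain overtakes it, so the finish is 16 minutes.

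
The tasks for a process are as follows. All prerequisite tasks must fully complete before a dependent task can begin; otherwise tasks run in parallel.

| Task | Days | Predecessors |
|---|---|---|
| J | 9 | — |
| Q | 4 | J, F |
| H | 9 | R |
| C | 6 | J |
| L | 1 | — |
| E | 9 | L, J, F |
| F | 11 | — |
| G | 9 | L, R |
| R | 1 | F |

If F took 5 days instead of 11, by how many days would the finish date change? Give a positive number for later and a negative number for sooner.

-3

The binding path is F→R→H = 11+1+9 = 21; finish at 21 days.
Since F is critical, the -6 change carries straight to that chain (now 15 days).
Now J→E = 9+9 = 18 is longest, so the finish becomes 18 days.
Change in finish: 18 − 21 = -3 days.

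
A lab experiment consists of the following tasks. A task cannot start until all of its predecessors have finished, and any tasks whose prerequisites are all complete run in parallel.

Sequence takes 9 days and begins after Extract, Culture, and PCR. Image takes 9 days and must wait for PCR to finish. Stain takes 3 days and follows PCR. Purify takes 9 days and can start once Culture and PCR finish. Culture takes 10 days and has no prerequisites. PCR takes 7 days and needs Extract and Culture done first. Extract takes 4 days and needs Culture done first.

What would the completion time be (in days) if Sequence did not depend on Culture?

30

Original critical path: Culture→Extract→PCR→Sequence = 10+4+7+9 = 30 ⇒ 30 days.
Dropping Culture→Sequence doesn't change Sequence's earliest start (21); another predecessor still binds.
The longest chain is now Culture→Extract→PCR→Sequence = 10+4+7+9 = 30, so the plan takes 30 days.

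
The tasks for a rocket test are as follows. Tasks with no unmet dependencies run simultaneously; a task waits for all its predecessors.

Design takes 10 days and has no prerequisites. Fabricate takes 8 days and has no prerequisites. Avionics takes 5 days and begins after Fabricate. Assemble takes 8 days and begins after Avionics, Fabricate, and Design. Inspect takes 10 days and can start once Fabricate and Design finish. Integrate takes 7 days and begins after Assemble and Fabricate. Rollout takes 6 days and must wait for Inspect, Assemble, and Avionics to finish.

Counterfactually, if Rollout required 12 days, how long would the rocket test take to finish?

33

Actual critical path: Fabricate→Avionics→Assemble→Integrate = 8+5+8+7 = 28 ⇒ 28 days.
Rollout has 1 day of float (longest path through it is 27).
The binding chain switches to Fabricate→Avionics→Assemble→Rollout = 8+5+8+12 = 33; finish 33 days.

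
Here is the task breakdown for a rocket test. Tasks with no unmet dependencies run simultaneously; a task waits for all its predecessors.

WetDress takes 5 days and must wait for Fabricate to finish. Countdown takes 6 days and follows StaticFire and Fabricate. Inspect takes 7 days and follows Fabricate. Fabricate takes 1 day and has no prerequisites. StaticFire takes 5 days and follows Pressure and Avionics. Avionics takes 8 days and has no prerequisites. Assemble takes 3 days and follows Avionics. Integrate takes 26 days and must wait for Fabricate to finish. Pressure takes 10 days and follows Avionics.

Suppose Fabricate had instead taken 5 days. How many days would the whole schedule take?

The binding path is Avionics→Pressure→StaticFire→Countdown = 8+10+5+6 = 29; finish at 29 days.
The longest path through Fabricate is only 27 days, so Fabricate has float 2.
The binding chain switches to Fabricate→Integrate = 5+26 = 31; finish 31 days.

31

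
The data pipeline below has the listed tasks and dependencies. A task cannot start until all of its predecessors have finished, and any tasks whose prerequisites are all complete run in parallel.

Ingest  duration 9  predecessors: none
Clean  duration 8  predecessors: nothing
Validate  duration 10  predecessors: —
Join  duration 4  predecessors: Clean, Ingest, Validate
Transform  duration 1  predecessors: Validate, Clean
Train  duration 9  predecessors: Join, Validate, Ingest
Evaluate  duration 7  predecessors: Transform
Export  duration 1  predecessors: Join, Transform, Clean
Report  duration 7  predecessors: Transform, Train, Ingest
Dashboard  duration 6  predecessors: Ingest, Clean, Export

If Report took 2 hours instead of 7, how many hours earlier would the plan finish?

5

As given, the longest chain is Validate→Join→Train→Report = 10+4+9+7 = 30, so the finish is 30 hours.
Report lies on that path, so at 2 hours the path becomes 25 hours.
No other chain overtakes it, so the finish is 25 hours.
Change in finish: 25 − 30 = -5 hours.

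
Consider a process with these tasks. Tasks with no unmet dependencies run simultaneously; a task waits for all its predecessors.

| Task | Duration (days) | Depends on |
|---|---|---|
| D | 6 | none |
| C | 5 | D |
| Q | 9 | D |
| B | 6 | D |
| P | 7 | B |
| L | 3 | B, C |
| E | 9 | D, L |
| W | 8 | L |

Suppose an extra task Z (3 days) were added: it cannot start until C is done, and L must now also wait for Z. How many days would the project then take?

26

Originally the project takes 24 days.
With Z inserted, L now waits for max(B, C, Z).
New critical path: D→C→Z→L→E = 6+5+3+3+9 = 26 ⇒ 26 days.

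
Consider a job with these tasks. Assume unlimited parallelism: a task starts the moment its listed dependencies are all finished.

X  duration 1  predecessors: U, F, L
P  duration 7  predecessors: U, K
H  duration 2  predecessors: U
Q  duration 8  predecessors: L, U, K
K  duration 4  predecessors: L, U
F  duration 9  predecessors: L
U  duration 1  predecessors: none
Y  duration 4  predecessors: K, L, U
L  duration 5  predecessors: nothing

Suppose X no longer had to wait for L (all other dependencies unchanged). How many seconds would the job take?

With the dependency in place, L→K→Q = 5+4+8 = 17 sets the finish at 17 seconds.
Dropping L→X doesn't change X's earliest start (14); another predecessor still binds.
The longest chain is now L→K→Q = 5+4+8 = 17, so the job takes 17 seconds.

17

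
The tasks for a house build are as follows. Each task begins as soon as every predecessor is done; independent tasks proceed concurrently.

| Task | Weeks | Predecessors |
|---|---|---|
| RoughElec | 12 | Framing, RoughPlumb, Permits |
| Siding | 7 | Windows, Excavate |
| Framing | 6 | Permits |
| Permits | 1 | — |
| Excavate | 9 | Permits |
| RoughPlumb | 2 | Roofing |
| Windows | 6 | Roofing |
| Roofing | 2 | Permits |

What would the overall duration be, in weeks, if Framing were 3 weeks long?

Actual critical path: Permits→Framing→RoughElec = 1+6+12 = 19 ⇒ 19 weeks.
Framing is on the critical path; changing it to 3 makes that path 16 weeks.
The binding chain switches to Permits→Excavate→Siding = 1+9+7 = 17; finish 17 weeks.

17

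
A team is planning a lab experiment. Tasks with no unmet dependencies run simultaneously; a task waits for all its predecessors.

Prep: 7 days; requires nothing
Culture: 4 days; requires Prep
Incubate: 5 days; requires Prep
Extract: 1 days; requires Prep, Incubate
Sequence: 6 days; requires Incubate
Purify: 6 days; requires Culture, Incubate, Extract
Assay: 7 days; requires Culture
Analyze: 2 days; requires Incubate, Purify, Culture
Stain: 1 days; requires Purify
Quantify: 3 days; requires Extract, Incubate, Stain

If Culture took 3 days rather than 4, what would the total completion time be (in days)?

Baseline: Prep→Incubate→Extract→Purify→Stain→Quantify = 7+5+1+6+1+3 = 23 → 23 days.
The longest path through Culture is only 21 days, so Culture has float 2.
That remains the longest chain; total 23 days.

23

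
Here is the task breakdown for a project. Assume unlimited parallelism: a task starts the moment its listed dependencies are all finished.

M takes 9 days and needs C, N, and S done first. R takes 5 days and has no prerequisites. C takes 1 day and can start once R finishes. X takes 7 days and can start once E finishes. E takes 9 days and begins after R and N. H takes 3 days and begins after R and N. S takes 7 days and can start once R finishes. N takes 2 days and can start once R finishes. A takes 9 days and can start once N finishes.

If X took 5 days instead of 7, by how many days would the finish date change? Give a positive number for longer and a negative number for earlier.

Actual critical path: R→N→E→X = 5+2+9+7 = 23 ⇒ 23 days.
X is on the critical path; changing it to 5 makes that path 21 days.
Now R→S→M = 5+7+9 = 21 is longest, so the finish becomes 21 days.
Change in finish: 21 − 23 = -2 days.

-2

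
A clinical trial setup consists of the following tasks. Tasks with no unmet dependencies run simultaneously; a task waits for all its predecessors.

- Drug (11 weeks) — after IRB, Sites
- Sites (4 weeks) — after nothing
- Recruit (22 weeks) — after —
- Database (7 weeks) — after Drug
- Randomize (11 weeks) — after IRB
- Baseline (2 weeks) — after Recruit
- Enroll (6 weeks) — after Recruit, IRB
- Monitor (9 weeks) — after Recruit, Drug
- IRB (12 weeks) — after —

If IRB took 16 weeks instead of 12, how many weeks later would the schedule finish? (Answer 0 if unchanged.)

4

As given, the longest chain is IRB→Drug→Monitor = 12+11+9 = 32, so the finish is 32 weeks.
IRB lies on that path, so at 16 weeks the path becomes 36 weeks.
That remains the longest chain; total 36 weeks.
Change in finish: 36 − 32 = +4 weeks.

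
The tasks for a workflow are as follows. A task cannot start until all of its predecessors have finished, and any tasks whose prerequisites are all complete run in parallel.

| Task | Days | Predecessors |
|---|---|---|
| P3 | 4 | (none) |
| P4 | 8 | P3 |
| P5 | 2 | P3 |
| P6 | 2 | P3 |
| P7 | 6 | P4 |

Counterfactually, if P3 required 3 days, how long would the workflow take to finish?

17

As given, the longest chain is P3→P4→P7 = 4+8+6 = 18, so the finish is 18 days.
P3 lies on that path, so at 3 days the path becomes 17 days.
That remains the longest chain; total 17 days.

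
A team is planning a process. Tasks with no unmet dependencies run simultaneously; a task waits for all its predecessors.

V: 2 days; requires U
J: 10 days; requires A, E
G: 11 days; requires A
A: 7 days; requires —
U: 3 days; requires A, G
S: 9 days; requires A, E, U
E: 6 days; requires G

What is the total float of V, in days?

The longest chain is A→G→E→J = 7+11+6+10 = 34; overall finish 34 days.
V finishes as early as 23 and must finish by 34.
So V can slip 34 − 23 = 11 days.

11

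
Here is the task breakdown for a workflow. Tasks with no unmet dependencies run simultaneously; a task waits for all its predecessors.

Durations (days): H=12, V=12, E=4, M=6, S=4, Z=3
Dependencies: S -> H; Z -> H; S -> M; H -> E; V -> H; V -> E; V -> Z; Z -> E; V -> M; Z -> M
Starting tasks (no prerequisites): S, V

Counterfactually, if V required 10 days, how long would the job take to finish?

The binding path is V→Z→H→E = 12+3+12+4 = 31; finish at 31 days.
V lies on that path, so at 10 days the path becomes 29 days.
No other chain overtakes it, so the finish is 29 days.

29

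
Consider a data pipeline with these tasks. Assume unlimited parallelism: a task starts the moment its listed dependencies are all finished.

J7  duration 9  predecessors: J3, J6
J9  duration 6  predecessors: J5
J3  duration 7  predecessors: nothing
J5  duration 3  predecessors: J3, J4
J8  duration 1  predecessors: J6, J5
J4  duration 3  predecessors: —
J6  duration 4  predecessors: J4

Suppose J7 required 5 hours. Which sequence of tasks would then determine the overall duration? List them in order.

The binding path is J3→J7 = 7+9 = 16; finish at 16 hours.
Since J7 is critical, the -4 change carries straight to that chain (now 12 hours).
New critical path: J3→J5→J9 = 7+3+6 = 16 ⇒ 16 hours.

J3, J5, J9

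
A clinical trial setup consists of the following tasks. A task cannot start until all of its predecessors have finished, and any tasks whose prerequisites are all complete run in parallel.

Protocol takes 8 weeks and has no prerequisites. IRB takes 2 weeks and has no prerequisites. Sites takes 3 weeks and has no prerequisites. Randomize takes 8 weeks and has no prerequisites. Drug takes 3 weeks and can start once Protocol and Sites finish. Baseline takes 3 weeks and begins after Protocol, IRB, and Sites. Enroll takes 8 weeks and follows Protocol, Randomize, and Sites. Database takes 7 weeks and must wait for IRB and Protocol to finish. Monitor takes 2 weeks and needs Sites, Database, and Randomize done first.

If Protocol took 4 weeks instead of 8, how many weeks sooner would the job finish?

The binding path is Protocol→Database→Monitor = 8+7+2 = 17; finish at 17 weeks.
Since Protocol is critical, the -4 change carries straight to that chain (now 13 weeks).
Now Randomize→Enroll = 8+8 = 16 is longest, so the finish becomes 16 weeks.
Change in finish: 16 − 17 = -1 weeks.

1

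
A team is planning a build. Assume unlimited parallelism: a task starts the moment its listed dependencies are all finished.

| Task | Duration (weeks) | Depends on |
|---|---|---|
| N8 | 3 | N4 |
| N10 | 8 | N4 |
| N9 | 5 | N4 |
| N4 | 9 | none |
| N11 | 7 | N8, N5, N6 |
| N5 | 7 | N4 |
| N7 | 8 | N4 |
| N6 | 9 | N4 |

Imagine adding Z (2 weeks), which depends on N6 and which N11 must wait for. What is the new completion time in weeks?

Originally the build takes 25 weeks.
With Z inserted, N11 now waits for max(N8, N5, N6, Z).
New critical path: N4→N6→Z→N11 = 9+9+2+7 = 27 ⇒ 27 weeks.

27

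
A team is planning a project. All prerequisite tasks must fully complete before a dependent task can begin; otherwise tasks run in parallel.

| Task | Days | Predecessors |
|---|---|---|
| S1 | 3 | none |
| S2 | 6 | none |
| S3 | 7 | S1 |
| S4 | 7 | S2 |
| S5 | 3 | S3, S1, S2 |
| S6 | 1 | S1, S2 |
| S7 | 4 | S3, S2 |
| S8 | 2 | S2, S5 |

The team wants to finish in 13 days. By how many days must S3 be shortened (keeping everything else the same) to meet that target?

2

Current finish: 15 days; target: 13.
S3 is on every critical path, so each day cut from S3 cuts the finish by one (this holds down to a finish of 13).
Need 15 − 13 = 2 days off S3 → S3 becomes 5 days, finish becomes 13.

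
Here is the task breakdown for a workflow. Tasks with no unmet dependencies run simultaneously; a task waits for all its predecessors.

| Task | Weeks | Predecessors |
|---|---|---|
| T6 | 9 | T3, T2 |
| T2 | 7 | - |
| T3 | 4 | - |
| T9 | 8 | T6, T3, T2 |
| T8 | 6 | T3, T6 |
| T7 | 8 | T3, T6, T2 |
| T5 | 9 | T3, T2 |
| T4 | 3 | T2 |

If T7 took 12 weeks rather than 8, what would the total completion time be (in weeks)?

The binding path is T2→T6→T7 = 7+9+8 = 24; finish at 24 weeks.
T7 is on the critical path; changing it to 12 makes that path 28 weeks.
No other chain overtakes it, so the finish is 28 weeks.

28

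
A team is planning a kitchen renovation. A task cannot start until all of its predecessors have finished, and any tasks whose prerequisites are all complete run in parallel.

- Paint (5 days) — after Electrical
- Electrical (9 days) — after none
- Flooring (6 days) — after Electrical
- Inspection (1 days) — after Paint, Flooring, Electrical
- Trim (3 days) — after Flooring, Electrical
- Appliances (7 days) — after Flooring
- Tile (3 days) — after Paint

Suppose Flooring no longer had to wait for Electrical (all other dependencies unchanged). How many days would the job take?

With the dependency in place, Electrical→Flooring→Appliances = 9+6+7 = 22 sets the finish at 22 days.
Without Electrical→Flooring, Flooring's earliest start moves from 9 to 0.
New critical path: Electrical→Paint→Tile = 9+5+3 = 17 ⇒ 17 days.

17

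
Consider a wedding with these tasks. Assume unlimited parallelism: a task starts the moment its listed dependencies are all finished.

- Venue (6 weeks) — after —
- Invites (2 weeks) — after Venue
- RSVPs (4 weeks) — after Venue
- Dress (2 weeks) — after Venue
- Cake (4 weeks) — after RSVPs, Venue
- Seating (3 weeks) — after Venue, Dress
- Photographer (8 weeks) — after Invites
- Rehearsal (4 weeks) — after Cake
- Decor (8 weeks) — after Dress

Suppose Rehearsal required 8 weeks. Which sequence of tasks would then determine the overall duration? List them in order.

Venue, RSVPs, Cake, Rehearsal

As given, the longest chain is Venue→RSVPs→Cake→Rehearsal = 6+4+4+4 = 18, so the finish is 18 weeks.
Rehearsal is on the critical path; changing it to 8 makes that path 22 weeks.
No other chain overtakes it, so the finish is 22 weeks.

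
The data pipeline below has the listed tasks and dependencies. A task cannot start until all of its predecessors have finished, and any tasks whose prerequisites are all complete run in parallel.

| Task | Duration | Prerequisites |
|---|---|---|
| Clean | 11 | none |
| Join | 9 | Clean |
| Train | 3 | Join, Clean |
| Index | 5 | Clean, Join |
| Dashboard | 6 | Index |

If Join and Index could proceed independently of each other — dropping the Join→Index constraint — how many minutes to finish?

23

Original critical path: Clean→Join→Index→Dashboard = 11+9+5+6 = 31 ⇒ 31 minutes.
Without Join→Index, Index's earliest start moves from 20 to 11.
New critical path: Clean→Join→Train = 11+9+3 = 23 ⇒ 23 minutes.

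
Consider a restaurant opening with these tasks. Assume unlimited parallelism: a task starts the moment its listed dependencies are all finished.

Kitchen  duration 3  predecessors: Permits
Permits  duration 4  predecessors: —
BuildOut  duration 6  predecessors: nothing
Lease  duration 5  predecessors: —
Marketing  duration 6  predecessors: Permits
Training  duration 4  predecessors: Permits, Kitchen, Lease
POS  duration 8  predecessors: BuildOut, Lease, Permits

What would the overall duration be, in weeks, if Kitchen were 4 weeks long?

Critical path before the change: BuildOut→POS = 6+8 = 14 giving 14 weeks.
The longest path through Kitchen is only 11 weeks, so Kitchen has float 3.
That remains the longest chain; total 14 weeks.

14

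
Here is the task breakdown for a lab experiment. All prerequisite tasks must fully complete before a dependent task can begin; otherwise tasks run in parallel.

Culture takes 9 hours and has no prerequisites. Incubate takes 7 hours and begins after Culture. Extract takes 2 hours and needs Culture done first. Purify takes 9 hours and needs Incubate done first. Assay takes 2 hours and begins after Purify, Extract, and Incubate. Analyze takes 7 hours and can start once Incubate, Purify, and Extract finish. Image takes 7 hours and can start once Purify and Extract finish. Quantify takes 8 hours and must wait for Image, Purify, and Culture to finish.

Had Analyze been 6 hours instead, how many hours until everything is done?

Critical path before the change: Culture→Incubate→Purify→Image→Quantify = 9+7+9+7+8 = 40 giving 40 hours.
Analyze is off the critical path — its longest chain is 32 hours, giving 8 of slack.
That remains the longest chain; total 40 hours.

40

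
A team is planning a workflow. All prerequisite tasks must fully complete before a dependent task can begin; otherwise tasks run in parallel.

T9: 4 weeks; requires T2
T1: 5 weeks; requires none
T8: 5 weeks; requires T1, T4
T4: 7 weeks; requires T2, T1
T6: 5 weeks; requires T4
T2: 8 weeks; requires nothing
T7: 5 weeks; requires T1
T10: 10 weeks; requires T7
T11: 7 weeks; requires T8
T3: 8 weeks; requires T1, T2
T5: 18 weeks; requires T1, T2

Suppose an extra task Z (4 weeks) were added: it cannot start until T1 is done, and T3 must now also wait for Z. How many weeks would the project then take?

Originally the project takes 27 weeks.
With Z inserted, T3 now waits for max(T1, T2, Z).
New critical path: T2→T4→T8→T11 = 8+7+5+7 = 27 ⇒ 27 weeks.

27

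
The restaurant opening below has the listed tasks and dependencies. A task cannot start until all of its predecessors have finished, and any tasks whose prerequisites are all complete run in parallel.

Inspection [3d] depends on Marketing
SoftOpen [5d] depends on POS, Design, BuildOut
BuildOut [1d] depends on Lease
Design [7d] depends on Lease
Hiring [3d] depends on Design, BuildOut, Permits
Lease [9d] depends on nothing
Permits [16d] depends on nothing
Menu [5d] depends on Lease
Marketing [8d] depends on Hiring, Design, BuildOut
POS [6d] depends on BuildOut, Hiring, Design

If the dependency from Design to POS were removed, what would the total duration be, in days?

Original critical path: Lease→Design→Hiring→POS→SoftOpen = 9+7+3+6+5 = 30 ⇒ 30 days.
Dropping Design→POS doesn't change POS's earliest start (19); another predecessor still binds.
The longest chain is now Lease→Design→Hiring→POS→SoftOpen = 9+7+3+6+5 = 30, so the project takes 30 days.

30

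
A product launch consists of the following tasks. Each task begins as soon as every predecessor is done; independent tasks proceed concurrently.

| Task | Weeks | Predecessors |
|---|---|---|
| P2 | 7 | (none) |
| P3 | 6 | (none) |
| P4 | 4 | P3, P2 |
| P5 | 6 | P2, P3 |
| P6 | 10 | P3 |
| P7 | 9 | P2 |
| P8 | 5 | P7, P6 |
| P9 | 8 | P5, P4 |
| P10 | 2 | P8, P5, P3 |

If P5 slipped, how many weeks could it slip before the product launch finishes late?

The longest chain is P2→P7→P8→P10 = 7+9+5+2 = 23; overall finish 23 weeks.
P5 finishes as early as 13 and must finish by 15.
So P5 can slip 15 − 13 = 2 weeks.

2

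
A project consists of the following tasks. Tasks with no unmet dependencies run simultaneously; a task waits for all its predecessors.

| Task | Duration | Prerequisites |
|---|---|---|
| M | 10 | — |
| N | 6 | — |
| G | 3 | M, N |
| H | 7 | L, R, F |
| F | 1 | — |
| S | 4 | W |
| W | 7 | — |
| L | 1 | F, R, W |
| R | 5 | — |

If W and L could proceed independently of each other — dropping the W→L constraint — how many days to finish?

13

Before: longest chain W→L→H = 7+1+7 = 15, finish 15.
Without W→L, L's earliest start moves from 7 to 5.
The longest chain is now M→G = 10+3 = 13, so the plan takes 13 days.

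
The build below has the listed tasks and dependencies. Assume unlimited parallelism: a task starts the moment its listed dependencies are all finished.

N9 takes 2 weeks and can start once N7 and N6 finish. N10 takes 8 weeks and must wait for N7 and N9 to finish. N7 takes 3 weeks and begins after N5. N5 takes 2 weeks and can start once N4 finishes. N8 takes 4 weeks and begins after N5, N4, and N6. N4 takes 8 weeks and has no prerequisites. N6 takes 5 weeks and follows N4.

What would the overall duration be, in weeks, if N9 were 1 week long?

As given, the longest chain is N4→N5→N7→N9→N10 = 8+2+3+2+8 = 23, so the finish is 23 weeks.
Since N9 is critical, the -1 change carries straight to that chain (now 22 weeks).
The critical path is still N4→N5→N7→N9→N10; finish is now 22 weeks.

22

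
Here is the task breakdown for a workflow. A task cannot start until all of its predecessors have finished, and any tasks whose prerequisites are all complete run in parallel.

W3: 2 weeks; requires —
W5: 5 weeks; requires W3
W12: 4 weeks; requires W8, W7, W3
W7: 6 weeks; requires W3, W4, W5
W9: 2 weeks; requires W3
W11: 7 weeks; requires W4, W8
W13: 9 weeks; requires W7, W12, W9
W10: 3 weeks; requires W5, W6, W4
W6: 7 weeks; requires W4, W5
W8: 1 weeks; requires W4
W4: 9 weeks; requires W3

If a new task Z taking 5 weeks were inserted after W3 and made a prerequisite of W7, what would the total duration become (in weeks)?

30

Originally the job takes 30 weeks.
With Z inserted, W7 now waits for max(W3, W4, W5, Z).
New critical path: W3→W4→W7→W12→W13 = 2+9+6+4+9 = 30 ⇒ 30 weeks.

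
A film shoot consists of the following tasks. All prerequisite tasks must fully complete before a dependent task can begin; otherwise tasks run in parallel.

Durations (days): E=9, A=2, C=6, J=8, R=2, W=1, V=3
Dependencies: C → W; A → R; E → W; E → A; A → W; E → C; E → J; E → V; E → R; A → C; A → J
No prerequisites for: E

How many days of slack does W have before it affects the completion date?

1

The longest chain is E→A→J = 9+2+8 = 19; overall finish 19 days.
W finishes as early as 18 and must finish by 19.
So W can slip 19 − 18 = 1 day.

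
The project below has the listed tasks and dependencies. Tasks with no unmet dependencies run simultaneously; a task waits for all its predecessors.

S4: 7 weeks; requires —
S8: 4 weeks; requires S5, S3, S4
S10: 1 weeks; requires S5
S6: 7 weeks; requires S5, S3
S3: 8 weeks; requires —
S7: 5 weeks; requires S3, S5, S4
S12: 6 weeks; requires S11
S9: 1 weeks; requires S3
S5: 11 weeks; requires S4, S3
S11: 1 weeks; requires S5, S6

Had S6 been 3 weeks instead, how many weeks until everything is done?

Actual critical path: S3→S5→S6→S11→S12 = 8+11+7+1+6 = 33 ⇒ 33 weeks.
S6 is on the critical path; changing it to 3 makes that path 29 weeks.
No other chain overtakes it, so the finish is 29 weeks.

29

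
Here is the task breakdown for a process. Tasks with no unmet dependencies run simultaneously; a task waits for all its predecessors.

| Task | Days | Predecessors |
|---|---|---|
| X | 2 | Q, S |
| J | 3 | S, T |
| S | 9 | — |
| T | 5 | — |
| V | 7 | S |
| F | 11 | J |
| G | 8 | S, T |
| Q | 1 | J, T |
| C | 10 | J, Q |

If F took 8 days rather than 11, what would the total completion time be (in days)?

23

As given, the longest chain is S→J→F = 9+3+11 = 23, so the finish is 23 days.
F is on the critical path; changing it to 8 makes that path 20 days.
New critical path: S→J→Q→C = 9+3+1+10 = 23 ⇒ 23 days.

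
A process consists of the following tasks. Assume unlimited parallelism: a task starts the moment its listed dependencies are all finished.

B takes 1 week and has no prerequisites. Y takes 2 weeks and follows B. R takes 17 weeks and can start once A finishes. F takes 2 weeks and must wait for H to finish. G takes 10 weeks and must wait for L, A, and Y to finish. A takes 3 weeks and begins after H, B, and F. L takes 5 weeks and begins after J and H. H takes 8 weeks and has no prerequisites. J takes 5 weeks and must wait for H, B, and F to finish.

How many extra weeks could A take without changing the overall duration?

The longest chain is H→F→A→R = 8+2+3+17 = 30; overall finish 30 weeks.
Longest path through A: 30 weeks (earliest finish 13, latest finish 13).
So A can slip 13 − 13 = 0 weeks.

0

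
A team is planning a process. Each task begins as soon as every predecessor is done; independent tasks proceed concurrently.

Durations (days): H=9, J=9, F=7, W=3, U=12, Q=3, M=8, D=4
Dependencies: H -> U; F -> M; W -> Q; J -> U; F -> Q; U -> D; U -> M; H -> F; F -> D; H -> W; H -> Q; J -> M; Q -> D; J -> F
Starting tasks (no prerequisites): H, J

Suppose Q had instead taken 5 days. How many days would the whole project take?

29

Critical path before the change: H→U→M = 9+12+8 = 29 giving 29 days.
Q has 6 days of float (longest path through it is 23).
That remains the longest chain; total 29 days.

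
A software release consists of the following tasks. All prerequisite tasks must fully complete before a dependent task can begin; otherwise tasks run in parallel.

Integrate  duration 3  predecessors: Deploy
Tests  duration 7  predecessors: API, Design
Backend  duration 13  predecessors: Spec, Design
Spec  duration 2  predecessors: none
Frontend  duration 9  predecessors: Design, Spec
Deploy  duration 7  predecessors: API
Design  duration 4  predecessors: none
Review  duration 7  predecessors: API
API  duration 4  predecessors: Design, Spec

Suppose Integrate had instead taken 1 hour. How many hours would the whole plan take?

17

Actual critical path: Design→API→Deploy→Integrate = 4+4+7+3 = 18 ⇒ 18 hours.
Integrate is on the critical path; changing it to 1 makes that path 16 hours.
New critical path: Design→Backend = 4+13 = 17 ⇒ 17 hours.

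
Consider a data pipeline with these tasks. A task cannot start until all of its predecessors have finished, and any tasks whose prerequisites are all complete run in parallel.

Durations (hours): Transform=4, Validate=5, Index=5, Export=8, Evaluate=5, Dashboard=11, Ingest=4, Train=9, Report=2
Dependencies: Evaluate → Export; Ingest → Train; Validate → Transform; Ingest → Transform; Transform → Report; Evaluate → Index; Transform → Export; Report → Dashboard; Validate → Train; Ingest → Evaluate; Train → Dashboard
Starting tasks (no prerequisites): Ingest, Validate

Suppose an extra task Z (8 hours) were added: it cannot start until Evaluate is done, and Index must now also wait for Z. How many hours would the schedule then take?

Originally the schedule takes 25 hours.
With Z inserted, Index now waits for max(Evaluate, Z).
New critical path: Validate→Train→Dashboard = 5+9+11 = 25 ⇒ 25 hours.

25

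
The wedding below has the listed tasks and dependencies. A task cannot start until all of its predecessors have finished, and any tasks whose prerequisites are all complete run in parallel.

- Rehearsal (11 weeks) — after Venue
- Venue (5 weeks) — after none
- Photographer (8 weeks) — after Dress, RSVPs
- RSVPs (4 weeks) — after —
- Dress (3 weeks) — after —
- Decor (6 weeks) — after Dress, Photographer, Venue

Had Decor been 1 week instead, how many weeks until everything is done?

16

Critical path before the change: RSVPs→Photographer→Decor = 4+8+6 = 18 giving 18 weeks.
Since Decor is critical, the -5 change carries straight to that chain (now 13 weeks).
New critical path: Venue→Rehearsal = 5+11 = 16 ⇒ 16 weeks.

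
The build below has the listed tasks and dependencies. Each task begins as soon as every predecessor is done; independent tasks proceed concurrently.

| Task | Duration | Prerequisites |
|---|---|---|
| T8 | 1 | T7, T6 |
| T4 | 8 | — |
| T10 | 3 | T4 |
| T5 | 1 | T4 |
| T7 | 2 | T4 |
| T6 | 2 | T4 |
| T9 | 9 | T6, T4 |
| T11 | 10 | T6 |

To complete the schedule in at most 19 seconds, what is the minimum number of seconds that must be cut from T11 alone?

1

Current finish: 20 seconds; target: 19.
T11 is on every critical path, so each second cut from T11 cuts the finish by one (this holds down to a finish of 19).
Need 20 − 19 = 1 second off T11 → T11 becomes 9 seconds, finish becomes 19.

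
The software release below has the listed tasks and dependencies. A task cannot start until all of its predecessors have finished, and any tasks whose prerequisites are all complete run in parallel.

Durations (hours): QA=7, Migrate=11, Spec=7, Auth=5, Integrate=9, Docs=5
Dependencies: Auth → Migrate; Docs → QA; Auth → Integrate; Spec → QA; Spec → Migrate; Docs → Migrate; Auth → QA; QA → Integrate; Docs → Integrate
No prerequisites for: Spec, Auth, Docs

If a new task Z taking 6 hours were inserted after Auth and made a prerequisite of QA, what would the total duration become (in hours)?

Originally the schedule takes 23 hours.
With Z inserted, QA now waits for max(Docs, Auth, Spec, Z).
New critical path: Auth→Z→QA→Integrate = 5+6+7+9 = 27 ⇒ 27 hours.

27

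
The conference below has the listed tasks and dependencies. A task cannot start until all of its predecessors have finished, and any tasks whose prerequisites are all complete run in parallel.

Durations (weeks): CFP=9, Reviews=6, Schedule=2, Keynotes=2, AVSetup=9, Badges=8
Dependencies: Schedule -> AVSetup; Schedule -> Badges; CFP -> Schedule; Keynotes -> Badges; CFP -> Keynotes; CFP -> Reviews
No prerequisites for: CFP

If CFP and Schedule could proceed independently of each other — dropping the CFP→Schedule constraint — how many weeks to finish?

With the dependency in place, CFP→Schedule→AVSetup = 9+2+9 = 20 sets the finish at 20 weeks.
Without CFP→Schedule, Schedule's earliest start moves from 9 to 0.
The longest chain is now CFP→Keynotes→Badges = 9+2+8 = 19, so the job takes 19 weeks.

19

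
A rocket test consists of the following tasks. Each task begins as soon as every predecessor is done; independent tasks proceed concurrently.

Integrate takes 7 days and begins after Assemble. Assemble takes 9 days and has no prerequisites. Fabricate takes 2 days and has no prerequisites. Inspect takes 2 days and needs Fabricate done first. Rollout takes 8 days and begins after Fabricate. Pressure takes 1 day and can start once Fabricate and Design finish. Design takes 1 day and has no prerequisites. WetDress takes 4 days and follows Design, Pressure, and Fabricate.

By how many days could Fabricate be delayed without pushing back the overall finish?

Critical path: Assemble→Integrate = 9+7 = 16, so the finish is 16 days.
Fabricate finishes as early as 2 and must finish by 8.
Float = 16 − 10 = 6.

6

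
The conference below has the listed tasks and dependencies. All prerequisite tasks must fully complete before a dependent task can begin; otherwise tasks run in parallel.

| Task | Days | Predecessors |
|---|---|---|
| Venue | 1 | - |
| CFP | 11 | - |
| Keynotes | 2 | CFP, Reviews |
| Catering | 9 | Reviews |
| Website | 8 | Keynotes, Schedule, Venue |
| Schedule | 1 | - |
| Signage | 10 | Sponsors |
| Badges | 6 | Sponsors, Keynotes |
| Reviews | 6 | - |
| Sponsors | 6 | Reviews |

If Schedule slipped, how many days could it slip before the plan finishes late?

Reviews→Sponsors→Signage = 6+6+10 = 22 sets the makespan at 22 days.
Longest path through Schedule: 9 days (earliest finish 1, latest finish 14).
Slack of Schedule = 13 − 0 = 13 days.

13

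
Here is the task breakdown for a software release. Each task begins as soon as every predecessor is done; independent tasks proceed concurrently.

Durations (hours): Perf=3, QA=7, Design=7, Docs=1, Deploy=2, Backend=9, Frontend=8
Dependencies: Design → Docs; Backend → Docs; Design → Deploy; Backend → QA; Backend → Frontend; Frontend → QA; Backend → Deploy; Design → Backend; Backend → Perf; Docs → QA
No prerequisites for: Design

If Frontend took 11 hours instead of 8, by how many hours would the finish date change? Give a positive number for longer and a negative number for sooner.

Baseline: Design→Backend→Frontend→QA = 7+9+8+7 = 31 → 31 hours.
Frontend lies on that path, so at 11 hours the path becomes 34 hours.
No other chain overtakes it, so the finish is 34 hours.
Change in finish: 34 − 31 = +3 hours.

3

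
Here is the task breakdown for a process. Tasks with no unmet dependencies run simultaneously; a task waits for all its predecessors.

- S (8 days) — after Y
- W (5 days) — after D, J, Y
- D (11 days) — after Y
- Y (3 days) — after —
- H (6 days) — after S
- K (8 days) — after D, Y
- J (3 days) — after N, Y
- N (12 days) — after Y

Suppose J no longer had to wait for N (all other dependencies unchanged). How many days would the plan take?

Before: longest chain Y→N→J→W = 3+12+3+5 = 23, finish 23.
Without N→J, J's earliest start moves from 15 to 3.
After: Y→D→K = 3+11+8 = 22 → 22 days.

22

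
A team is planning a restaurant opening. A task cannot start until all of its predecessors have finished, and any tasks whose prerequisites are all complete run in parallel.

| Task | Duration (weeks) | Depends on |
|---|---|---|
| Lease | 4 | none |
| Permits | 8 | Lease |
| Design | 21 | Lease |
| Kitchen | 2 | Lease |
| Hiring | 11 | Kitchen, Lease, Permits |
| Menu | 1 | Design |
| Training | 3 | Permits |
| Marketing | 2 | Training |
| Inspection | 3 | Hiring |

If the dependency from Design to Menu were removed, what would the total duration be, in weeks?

Before: longest chain Lease→Permits→Hiring→Inspection = 4+8+11+3 = 26, finish 26.
Without Design→Menu, Menu's earliest start moves from 25 to 0.
New critical path: Lease→Permits→Hiring→Inspection = 4+8+11+3 = 26 ⇒ 26 weeks.

26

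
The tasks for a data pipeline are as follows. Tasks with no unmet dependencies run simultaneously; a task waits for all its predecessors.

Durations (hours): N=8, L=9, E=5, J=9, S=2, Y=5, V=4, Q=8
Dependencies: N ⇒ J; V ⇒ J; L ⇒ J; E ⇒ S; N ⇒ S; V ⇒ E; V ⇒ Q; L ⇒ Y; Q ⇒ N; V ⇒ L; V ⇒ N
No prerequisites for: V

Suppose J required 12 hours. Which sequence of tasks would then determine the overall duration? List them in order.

V, Q, N, J

Actual critical path: V→Q→N→J = 4+8+8+9 = 29 ⇒ 29 hours.
J lies on that path, so at 12 hours the path becomes 32 hours.
No other chain overtakes it, so the finish is 32 hours.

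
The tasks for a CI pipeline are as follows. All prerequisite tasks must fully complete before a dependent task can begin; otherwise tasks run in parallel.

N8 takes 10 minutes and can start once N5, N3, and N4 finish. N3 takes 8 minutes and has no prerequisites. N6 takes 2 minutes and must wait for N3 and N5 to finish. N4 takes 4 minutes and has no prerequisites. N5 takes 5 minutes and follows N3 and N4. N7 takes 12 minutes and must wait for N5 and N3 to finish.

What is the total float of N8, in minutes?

2

Critical path: N3→N5→N7 = 8+5+12 = 25, so the finish is 25 minutes.
N8 finishes as early as 23 and must finish by 25.
Float = 25 − 23 = 2.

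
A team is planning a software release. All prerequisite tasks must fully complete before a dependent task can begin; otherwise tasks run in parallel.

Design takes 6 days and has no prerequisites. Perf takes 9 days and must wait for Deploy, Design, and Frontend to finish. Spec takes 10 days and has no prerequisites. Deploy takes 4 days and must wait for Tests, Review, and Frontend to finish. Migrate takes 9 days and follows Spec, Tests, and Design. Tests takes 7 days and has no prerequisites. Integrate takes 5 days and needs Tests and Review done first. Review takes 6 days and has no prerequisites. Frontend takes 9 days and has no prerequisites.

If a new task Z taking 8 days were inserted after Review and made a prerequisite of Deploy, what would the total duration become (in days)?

27

Originally the plan takes 22 days.
With Z inserted, Deploy now waits for max(Tests, Review, Frontend, Z).
New critical path: Review→Z→Deploy→Perf = 6+8+4+9 = 27 ⇒ 27 days.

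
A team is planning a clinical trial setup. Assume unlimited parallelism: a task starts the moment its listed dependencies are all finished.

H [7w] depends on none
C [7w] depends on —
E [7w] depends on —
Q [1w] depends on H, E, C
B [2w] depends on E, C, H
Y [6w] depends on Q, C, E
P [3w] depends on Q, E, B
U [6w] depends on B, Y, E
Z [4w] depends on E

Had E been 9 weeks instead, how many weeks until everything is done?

The binding path is E→Q→Y→U = 7+1+6+6 = 20; finish at 20 weeks.
Since E is critical, the +2 change carries straight to that chain (now 22 weeks).
No other chain overtakes it, so the finish is 22 weeks.

22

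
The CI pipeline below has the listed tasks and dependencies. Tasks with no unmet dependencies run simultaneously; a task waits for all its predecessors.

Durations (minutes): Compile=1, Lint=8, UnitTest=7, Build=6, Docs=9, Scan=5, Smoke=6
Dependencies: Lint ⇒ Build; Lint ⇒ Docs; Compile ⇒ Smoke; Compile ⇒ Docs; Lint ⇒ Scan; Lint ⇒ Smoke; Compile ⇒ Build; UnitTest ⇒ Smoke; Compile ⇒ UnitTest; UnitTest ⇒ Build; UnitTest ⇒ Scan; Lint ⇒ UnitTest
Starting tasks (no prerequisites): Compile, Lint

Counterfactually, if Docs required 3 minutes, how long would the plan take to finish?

21

The binding path is Lint→UnitTest→Build = 8+7+6 = 21; finish at 21 minutes.
Docs has 4 minutes of float (longest path through it is 17).
The critical path is still Lint→UnitTest→Build; finish is now 21 minutes.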